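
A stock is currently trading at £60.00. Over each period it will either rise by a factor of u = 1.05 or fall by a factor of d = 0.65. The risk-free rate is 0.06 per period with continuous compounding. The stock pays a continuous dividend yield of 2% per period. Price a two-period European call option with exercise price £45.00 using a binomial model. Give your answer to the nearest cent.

Per-period risk-free factor R = e^0.06 = 1.0618; dividend-adjusted growth = e^(0.06−0.02) = 1.0408.
Risk-neutral probability p = (1.0408 − 0.65)/(1.05 − 0.65) = 0.3908/0.4000 = 0.9770
Terminal stock prices: S_uu = 66.15, S_ud = 40.95, S_dd = 25.35
Terminal payoffs (S − K): max(21.15, 0) = 21.15, max(-4.05, 0) = 0, max(-19.65, 0) = 0
Node u (S = 63): V_u = e^(−0.06)·[0.9770·21.1500 + 0.0230·0.0000] = 19.4607
Node d (S = 39): V_d = e^(−0.06)·[0.9770·0.0000 + 0.0230·0.0000] = 0.0000
Node 0 (S = 60): V_0 = e^(−0.06)·[0.9770·19.4607 + 0.0230·0.0000] = 17.9064

£17.91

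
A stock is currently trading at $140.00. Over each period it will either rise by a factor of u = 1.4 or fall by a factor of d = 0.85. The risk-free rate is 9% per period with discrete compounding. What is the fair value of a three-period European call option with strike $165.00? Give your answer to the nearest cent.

Risk-neutral probability p = (1 + 0.09 − 0.85)/(1.4 − 0.85) = 0.2400/0.5500 = 0.4364
Terminal stock prices: S_uuu = 384.2, S_uud = 233.2, S_udd = 141.6, S_ddd = 85.98
Terminal payoffs (S − K): max(219.2, 0) = 219.2, max(68.24, 0) = 68.24, max(-23.39, 0) = 0, max(-79.02, 0) = 0
Node uu (S = 274.4): V_uu = 1/1.09·[0.4364·219.1600 + 0.5636·68.2400] = 123.0239
Node ud (S = 166.6): V_ud = 1/1.09·[0.4364·68.2400 + 0.5636·0.0000] = 27.3188
Node dd (S = 101.1): V_dd = 1/1.09·[0.4364·0.0000 + 0.5636·0.0000] = 0.0000
Node u (S = 196): V_u = 1/1.09·[0.4364·123.0239 + 0.5636·27.3188] = 63.3771
Node d (S = 119): V_d = 1/1.09·[0.4364·27.3188 + 0.5636·0.0000] = 10.9366
Node 0 (S = 140): V_0 = 1/1.09·[0.4364·63.3771 + 0.5636·10.9366] = 31.0273

$31.03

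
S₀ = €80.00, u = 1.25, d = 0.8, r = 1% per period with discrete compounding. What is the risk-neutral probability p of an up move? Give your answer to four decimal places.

Risk-neutral probability p = (1 + 0.01 − 0.8)/(1.25 − 0.8) = 0.2100/0.4500 = 0.4667

p = 0.4667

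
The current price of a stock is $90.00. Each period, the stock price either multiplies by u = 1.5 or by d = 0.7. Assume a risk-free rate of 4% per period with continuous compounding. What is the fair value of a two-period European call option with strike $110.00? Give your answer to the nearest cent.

$15.50

Risk-neutral probability p = (e^0.04 − 0.7)/(1.5 − 0.7) = 0.3408/0.8000 = 0.4260
Terminal stock prices: S_uu = 202.5, S_ud = 94.5, S_dd = 44.1
Terminal payoffs (S − K): max(92.5, 0) = 92.5, max(-15.5, 0) = 0, max(-65.9, 0) = 0
Node u (S = 135): V_u = e^(−0.04)·[0.4260·92.5000 + 0.5740·0.0000] = 37.8611
Node d (S = 63): V_d = e^(−0.04)·[0.4260·0.0000 + 0.5740·0.0000] = 0.0000
Node 0 (S = 90): V_0 = e^(−0.04)·[0.4260·37.8611 + 0.5740·0.0000] = 15.4969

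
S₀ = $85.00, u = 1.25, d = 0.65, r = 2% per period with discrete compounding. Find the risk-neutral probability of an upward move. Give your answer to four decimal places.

p = 0.6167

Risk-neutral probability p = (1 + 0.02 − 0.65)/(1.25 − 0.65) = 0.3700/0.6000 = 0.6167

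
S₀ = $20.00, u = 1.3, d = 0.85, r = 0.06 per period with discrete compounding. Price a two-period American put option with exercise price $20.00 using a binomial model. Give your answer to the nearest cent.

$1.51

Risk-neutral probability p = (1 + 0.06 − 0.85)/(1.3 − 0.85) = 0.2100/0.4500 = 0.4667
Terminal stock prices: S_uu = 33.8, S_ud = 22.1, S_dd = 14.45
Terminal payoffs (K − S): max(-13.8, 0) = 0, max(-2.1, 0) = 0, max(5.55, 0) = 5.55
Node u (S = 26): continuation = 1/1.06·[0.4667·0.0000 + 0.5333·0.0000] = 0.0000; exercise value = 0.0000 ≤ continuation, so V_u = 0.0000
Node d (S = 17): continuation = 1/1.06·[0.4667·0.0000 + 0.5333·5.5500] = 2.7925; exercise value = 3.0000 > continuation, so V_d = 3.0000 (exercise)
Node 0 (S = 20): continuation = 1/1.06·[0.4667·0.0000 + 0.5333·3.0000] = 1.5094; exercise value = 0.0000 ≤ continuation, so V_0 = 1.5094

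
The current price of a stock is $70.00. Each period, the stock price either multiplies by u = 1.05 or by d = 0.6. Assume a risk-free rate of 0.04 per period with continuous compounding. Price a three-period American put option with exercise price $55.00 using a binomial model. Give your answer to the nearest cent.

Risk-neutral probability p = (e^0.04 − 0.6)/(1.05 − 0.6) = 0.4408/0.4500 = 0.9796
Terminal stock prices: S_uuu = 81.03, S_uud = 46.3, S_udd = 26.46, S_ddd = 15.12
Terminal payoffs (K − S): max(-26.03, 0) = 0, max(8.695, 0) = 8.695, max(28.54, 0) = 28.54, max(39.88, 0) = 39.88
Node uu (S = 77.17): continuation = e^(−0.04)·[0.9796·0.0000 + 0.0204·8.6950] = 0.1706; exercise value = 0.0000 ≤ continuation, so V_uu = 0.1706
Node ud (S = 44.1): continuation = e^(−0.04)·[0.9796·8.6950 + 0.0204·28.5400] = 8.7434; exercise value = 10.9000 > continuation, so V_ud = 10.9000 (exercise)
Node dd (S = 25.2): continuation = e^(−0.04)·[0.9796·28.5400 + 0.0204·39.8800] = 27.6434; exercise value = 29.8000 > continuation, so V_dd = 29.8000 (exercise)
Node u (S = 73.5): continuation = e^(−0.04)·[0.9796·0.1706 + 0.0204·10.9000] = 0.3744; exercise value = 0.0000 ≤ continuation, so V_u = 0.3744
Node d (S = 42): continuation = e^(−0.04)·[0.9796·10.9000 + 0.0204·29.8000] = 10.8434; exercise value = 13.0000 > continuation, so V_d = 13.0000 (exercise)
Node 0 (S = 70): continuation = e^(−0.04)·[0.9796·0.3744 + 0.0204·13.0000] = 0.6074; exercise value = 0.0000 ≤ continuation, so V_0 = 0.6074

$0.61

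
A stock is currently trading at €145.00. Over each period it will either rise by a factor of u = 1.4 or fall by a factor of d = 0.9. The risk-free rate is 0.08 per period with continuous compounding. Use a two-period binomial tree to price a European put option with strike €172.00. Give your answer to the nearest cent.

Risk-neutral probability p = (e^0.08 − 0.9)/(1.4 − 0.9) = 0.1833/0.5000 = 0.3666
Terminal stock prices: S_uu = 284.2, S_ud = 182.7, S_dd = 117.5
Terminal payoffs (K − S): max(-112.2, 0) = 0, max(-10.7, 0) = 0, max(54.55, 0) = 54.55
Node u (S = 203): V_u = e^(−0.08)·[0.3666·0.0000 + 0.6334·0.0000] = 0.0000
Node d (S = 130.5): V_d = e^(−0.08)·[0.3666·0.0000 + 0.6334·54.5500] = 31.8968
Node 0 (S = 145): V_0 = e^(−0.08)·[0.3666·0.0000 + 0.6334·31.8968] = 18.6509

€18.65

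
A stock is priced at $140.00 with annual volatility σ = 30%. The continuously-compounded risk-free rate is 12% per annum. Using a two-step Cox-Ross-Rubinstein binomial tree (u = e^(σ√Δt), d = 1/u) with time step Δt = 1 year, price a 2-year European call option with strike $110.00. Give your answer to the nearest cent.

CRR parameters: u = e^(σ√Δt) = e^(0.3·√1) = 1.3499, d = 1/u = 0.7408
Per-period rate: rΔt = 0.12·1 = 0.12, so R = e^0.12 = 1.1275
Risk-neutral probability p = (e^0.12 − 0.7408)/(1.3499 − 0.7408) = 0.3867/0.6090 = 0.6349
Terminal stock prices: S_uu = 255.1, S_ud = 140, S_dd = 76.83
Terminal payoffs (S − K): max(145.1, 0) = 145.1, max(30, 0) = 30, max(-33.17, 0) = 0
Node u (S = 189): V_u = e^(−0.12)·[0.6349·145.0966 + 0.3651·30.0000] = 91.4190
Node d (S = 103.7): V_d = e^(−0.12)·[0.6349·30.0000 + 0.3651·0.0000] = 16.8931
Node 0 (S = 140): V_0 = e^(−0.12)·[0.6349·91.4190 + 0.3651·16.8931] = 56.9487

$56.95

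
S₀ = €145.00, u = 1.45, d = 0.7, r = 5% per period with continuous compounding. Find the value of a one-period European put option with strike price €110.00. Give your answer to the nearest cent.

€4.30

Risk-neutral probability p = (e^0.05 − 0.7)/(1.45 − 0.7) = 0.3513/0.7500 = 0.4684
Terminal stock prices: S_u = 210.2, S_d = 101.5
Terminal payoffs (K − S): max(-100.2, 0) = 0, max(8.5, 0) = 8.5
Node 0 (S = 145): V_0 = e^(−0.05)·[0.4684·0.0000 + 0.5316·8.5000] = 4.2985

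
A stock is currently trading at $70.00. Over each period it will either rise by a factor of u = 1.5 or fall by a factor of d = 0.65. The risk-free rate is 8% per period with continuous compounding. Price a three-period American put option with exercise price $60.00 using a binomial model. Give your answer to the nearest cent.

Risk-neutral probability p = (e^0.08 − 0.65)/(1.5 − 0.65) = 0.4333/0.8500 = 0.5097
Terminal stock prices: S_uuu = 236.2, S_uud = 102.4, S_udd = 44.36, S_ddd = 19.22
Terminal payoffs (K − S): max(-176.2, 0) = 0, max(-42.38, 0) = 0, max(15.64, 0) = 15.64, max(40.78, 0) = 40.78
Node uu (S = 157.5): continuation = e^(−0.08)·[0.5097·0.0000 + 0.4903·0.0000] = 0.0000; exercise value = 0.0000 ≤ continuation, so V_uu = 0.0000
Node ud (S = 68.25): continuation = e^(−0.08)·[0.5097·0.0000 + 0.4903·15.6375] = 7.0769; exercise value = 0.0000 ≤ continuation, so V_ud = 7.0769
Node dd (S = 29.58): continuation = e^(−0.08)·[0.5097·15.6375 + 0.4903·40.7763] = 25.8120; exercise value = 30.4250 > continuation, so V_dd = 30.4250 (exercise)
Node u (S = 105): continuation = e^(−0.08)·[0.5097·0.0000 + 0.4903·7.0769] = 3.2027; exercise value = 0.0000 ≤ continuation, so V_u = 3.2027
Node d (S = 45.5): continuation = e^(−0.08)·[0.5097·7.0769 + 0.4903·30.4250] = 17.0992; exercise value = 14.5000 ≤ continuation, so V_d = 17.0992
Node 0 (S = 70): continuation = e^(−0.08)·[0.5097·3.2027 + 0.4903·17.0992] = 9.2454; exercise value = 0.0000 ≤ continuation, so V_0 = 9.2454

$9.25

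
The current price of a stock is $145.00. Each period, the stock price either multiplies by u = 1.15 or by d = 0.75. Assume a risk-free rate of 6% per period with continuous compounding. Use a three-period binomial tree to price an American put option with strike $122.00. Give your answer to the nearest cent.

$3.64

Risk-neutral probability p = (e^0.06 − 0.75)/(1.15 − 0.75) = 0.3118/0.4000 = 0.7796
Terminal stock prices: S_uuu = 220.5, S_uud = 143.8, S_udd = 93.8, S_ddd = 61.17
Terminal payoffs (K − S): max(-98.53, 0) = 0, max(-21.82, 0) = 0, max(28.2, 0) = 28.2, max(60.83, 0) = 60.83
Node uu (S = 191.8): continuation = e^(−0.06)·[0.7796·0.0000 + 0.2204·0.0000] = 0.0000; exercise value = 0.0000 ≤ continuation, so V_uu = 0.0000
Node ud (S = 125.1): continuation = e^(−0.06)·[0.7796·0.0000 + 0.2204·28.2031] = 5.8542; exercise value = 0.0000 ≤ continuation, so V_ud = 5.8542
Node dd (S = 81.56): continuation = e^(−0.06)·[0.7796·28.2031 + 0.2204·60.8281] = 33.3328; exercise value = 40.4375 > continuation, so V_dd = 40.4375 (exercise)
Node u (S = 166.8): continuation = e^(−0.06)·[0.7796·0.0000 + 0.2204·5.8542] = 1.2152; exercise value = 0.0000 ≤ continuation, so V_u = 1.2152
Node d (S = 108.8): continuation = e^(−0.06)·[0.7796·5.8542 + 0.2204·40.4375] = 12.6918; exercise value = 13.2500 > continuation, so V_d = 13.2500 (exercise)
Node 0 (S = 145): continuation = e^(−0.06)·[0.7796·1.2152 + 0.2204·13.2500] = 3.6425; exercise value = 0.0000 ≤ continuation, so V_0 = 3.6425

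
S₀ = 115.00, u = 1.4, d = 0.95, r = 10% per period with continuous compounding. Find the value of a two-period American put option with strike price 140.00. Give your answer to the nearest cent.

Risk-neutral probability p = (e^0.1 − 0.95)/(1.4 − 0.95) = 0.1552/0.4500 = 0.3448
Terminal stock prices: S_uu = 225.4, S_ud = 152.9, S_dd = 103.8
Terminal payoffs (K − S): max(-85.4, 0) = 0, max(-12.95, 0) = 0, max(36.21, 0) = 36.21
Node u (S = 161): continuation = e^(−0.1)·[0.3448·0.0000 + 0.6552·0.0000] = 0.0000; exercise value = 0.0000 ≤ continuation, so V_u = 0.0000
Node d (S = 109.2): continuation = e^(−0.1)·[0.3448·0.0000 + 0.6552·36.2125] = 21.4678; exercise value = 30.7500 > continuation, so V_d = 30.7500 (exercise)
Node 0 (S = 115): continuation = e^(−0.1)·[0.3448·0.0000 + 0.6552·30.7500] = 18.2294; exercise value = 25.0000 > continuation, so V_0 = 25.0000 (exercise)

25.00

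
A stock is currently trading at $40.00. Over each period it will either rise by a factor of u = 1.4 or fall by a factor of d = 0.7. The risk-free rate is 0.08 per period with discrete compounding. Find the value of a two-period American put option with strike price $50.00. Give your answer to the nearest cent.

$11.61

Risk-neutral probability p = (1 + 0.08 − 0.7)/(1.4 − 0.7) = 0.3800/0.7000 = 0.5429
Terminal stock prices: S_uu = 78.4, S_ud = 39.2, S_dd = 19.6
Terminal payoffs (K − S): max(-28.4, 0) = 0, max(10.8, 0) = 10.8, max(30.4, 0) = 30.4
Node u (S = 56): continuation = 1/1.08·[0.5429·0.0000 + 0.4571·10.8000] = 4.5714; exercise value = 0.0000 ≤ continuation, so V_u = 4.5714
Node d (S = 28): continuation = 1/1.08·[0.5429·10.8000 + 0.4571·30.4000] = 18.2963; exercise value = 22.0000 > continuation, so V_d = 22.0000 (exercise)
Node 0 (S = 40): continuation = 1/1.08·[0.5429·4.5714 + 0.4571·22.0000] = 11.6100; exercise value = 10.0000 ≤ continuation, so V_0 = 11.6100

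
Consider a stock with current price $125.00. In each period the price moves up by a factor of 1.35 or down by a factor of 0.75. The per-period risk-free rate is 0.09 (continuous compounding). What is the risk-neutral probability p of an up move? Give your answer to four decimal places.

p = 0.5736

Risk-neutral probability p = (e^0.09 − 0.75)/(1.35 − 0.75) = 0.3442/0.6000 = 0.5736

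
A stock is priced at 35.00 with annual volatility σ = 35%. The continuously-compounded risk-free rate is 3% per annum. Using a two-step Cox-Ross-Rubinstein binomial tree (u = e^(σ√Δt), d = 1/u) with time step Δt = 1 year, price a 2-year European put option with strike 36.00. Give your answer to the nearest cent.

5.66

CRR parameters: u = e^(σ√Δt) = e^(0.35·√1) = 1.4191, d = 1/u = 0.7047
Per-period rate: rΔt = 0.03·1 = 0.03, so R = e^0.03 = 1.0305
Risk-neutral probability p = (e^0.03 − 0.7047)/(1.4191 − 0.7047) = 0.3258/0.7144 = 0.4560
Terminal stock prices: S_uu = 70.48, S_ud = 35, S_dd = 17.38
Terminal payoffs (K − S): max(-34.48, 0) = 0, max(1, 0) = 1, max(18.62, 0) = 18.62
Node u (S = 49.67): V_u = e^(−0.03)·[0.4560·0.0000 + 0.5440·1.0000] = 0.5279
Node d (S = 24.66): V_d = e^(−0.03)·[0.4560·1.0000 + 0.5440·18.6195] = 10.2720
Node 0 (S = 35): V_0 = e^(−0.03)·[0.4560·0.5279 + 0.5440·10.2720] = 5.6563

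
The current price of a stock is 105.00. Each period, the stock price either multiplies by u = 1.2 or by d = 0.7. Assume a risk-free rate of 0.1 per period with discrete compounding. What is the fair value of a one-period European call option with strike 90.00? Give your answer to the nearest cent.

Risk-neutral probability p = (1 + 0.1 − 0.7)/(1.2 − 0.7) = 0.4000/0.5000 = 0.8000
Terminal stock prices: S_u = 126, S_d = 73.5
Terminal payoffs (S − K): max(36, 0) = 36, max(-16.5, 0) = 0
Node 0 (S = 105): V_0 = 1/1.1·[0.8000·36.0000 + 0.2000·0.0000] = 26.1818

26.18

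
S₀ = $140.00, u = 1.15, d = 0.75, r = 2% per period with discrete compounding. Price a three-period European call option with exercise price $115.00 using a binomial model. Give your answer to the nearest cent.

Risk-neutral probability p = (1 + 0.02 − 0.75)/(1.15 − 0.75) = 0.2700/0.4000 = 0.6750
Terminal stock prices: S_uuu = 212.9, S_uud = 138.9, S_udd = 90.56, S_ddd = 59.06
Terminal payoffs (S − K): max(97.92, 0) = 97.92, max(23.86, 0) = 23.86, max(-24.44, 0) = 0, max(-55.94, 0) = 0
Node uu (S = 185.1): V_uu = 1/1.02·[0.6750·97.9225 + 0.3250·23.8625] = 72.4049
Node ud (S = 120.8): V_ud = 1/1.02·[0.6750·23.8625 + 0.3250·0.0000] = 15.7914
Node dd (S = 78.75): V_dd = 1/1.02·[0.6750·0.0000 + 0.3250·0.0000] = 0.0000
Node u (S = 161): V_u = 1/1.02·[0.6750·72.4049 + 0.3250·15.7914] = 52.9466
Node d (S = 105): V_d = 1/1.02·[0.6750·15.7914 + 0.3250·0.0000] = 10.4502
Node 0 (S = 140): V_0 = 1/1.02·[0.6750·52.9466 + 0.3250·10.4502] = 38.3679

$38.37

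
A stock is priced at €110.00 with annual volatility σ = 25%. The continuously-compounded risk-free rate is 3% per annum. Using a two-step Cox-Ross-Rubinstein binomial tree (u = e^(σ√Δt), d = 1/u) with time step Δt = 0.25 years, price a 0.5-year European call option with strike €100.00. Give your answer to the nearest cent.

€15.04

CRR parameters: u = e^(σ√Δt) = e^(0.25·√0.25) = 1.1331, d = 1/u = 0.8825
Per-period rate: rΔt = 0.03·0.25 = 0.0075, so R = e^0.0075 = 1.0075
Risk-neutral probability p = (e^0.0075 − 0.8825)/(1.1331 − 0.8825) = 0.1250/0.2507 = 0.4988
Terminal stock prices: S_uu = 141.2, S_ud = 110, S_dd = 85.67
Terminal payoffs (S − K): max(41.24, 0) = 41.24, max(10, 0) = 10, max(-14.33, 0) = 0
Node u (S = 124.6): V_u = e^(−0.0075)·[0.4988·41.2428 + 0.5012·10.0000] = 25.3935
Node d (S = 97.07): V_d = e^(−0.0075)·[0.4988·10.0000 + 0.5012·0.0000] = 4.9510
Node 0 (S = 110): V_0 = e^(−0.0075)·[0.4988·25.3935 + 0.5012·4.9510] = 15.0350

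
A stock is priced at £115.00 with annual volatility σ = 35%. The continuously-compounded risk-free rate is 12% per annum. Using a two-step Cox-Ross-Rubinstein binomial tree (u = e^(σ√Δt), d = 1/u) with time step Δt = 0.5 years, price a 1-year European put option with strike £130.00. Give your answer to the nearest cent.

£16.74

CRR parameters: u = e^(σ√Δt) = e^(0.35·√0.5) = 1.2808, d = 1/u = 0.7808
Per-period rate: rΔt = 0.12·0.5 = 0.06, so R = e^0.06 = 1.0618
Risk-neutral probability p = (e^0.06 − 0.7808)/(1.2808 − 0.7808) = 0.2811/0.5000 = 0.5621
Terminal stock prices: S_uu = 188.7, S_ud = 115, S_dd = 70.1
Terminal payoffs (K − S): max(-58.65, 0) = 0, max(15, 0) = 15, max(59.9, 0) = 59.9
Node u (S = 147.3): V_u = e^(−0.06)·[0.5621·0.0000 + 0.4379·15.0000] = 6.1859
Node d (S = 89.79): V_d = e^(−0.06)·[0.5621·15.0000 + 0.4379·59.8976] = 32.6420
Node 0 (S = 115): V_0 = e^(−0.06)·[0.5621·6.1859 + 0.4379·32.6420] = 16.7360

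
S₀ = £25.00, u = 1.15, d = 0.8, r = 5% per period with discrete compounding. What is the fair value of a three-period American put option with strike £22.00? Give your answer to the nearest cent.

£0.81

Risk-neutral probability p = (1 + 0.05 − 0.8)/(1.15 − 0.8) = 0.2500/0.3500 = 0.7143
Terminal stock prices: S_uuu = 38.02, S_uud = 26.45, S_udd = 18.4, S_ddd = 12.8
Terminal payoffs (K − S): max(-16.02, 0) = 0, max(-4.45, 0) = 0, max(3.6, 0) = 3.6, max(9.2, 0) = 9.2
Node uu (S = 33.06): continuation = 1/1.05·[0.7143·0.0000 + 0.2857·0.0000] = 0.0000; exercise value = 0.0000 ≤ continuation, so V_uu = 0.0000
Node ud (S = 23): continuation = 1/1.05·[0.7143·0.0000 + 0.2857·3.6000] = 0.9796; exercise value = 0.0000 ≤ continuation, so V_ud = 0.9796
Node dd (S = 16): continuation = 1/1.05·[0.7143·3.6000 + 0.2857·9.2000] = 4.9524; exercise value = 6.0000 > continuation, so V_dd = 6.0000 (exercise)
Node u (S = 28.75): continuation = 1/1.05·[0.7143·0.0000 + 0.2857·0.9796] = 0.2666; exercise value = 0.0000 ≤ continuation, so V_u = 0.2666
Node d (S = 20): continuation = 1/1.05·[0.7143·0.9796 + 0.2857·6.0000] = 2.2990; exercise value = 2.0000 ≤ continuation, so V_d = 2.2990
Node 0 (S = 25): continuation = 1/1.05·[0.7143·0.2666 + 0.2857·2.2990] = 0.8069; exercise value = 0.0000 ≤ continuation, so V_0 = 0.8069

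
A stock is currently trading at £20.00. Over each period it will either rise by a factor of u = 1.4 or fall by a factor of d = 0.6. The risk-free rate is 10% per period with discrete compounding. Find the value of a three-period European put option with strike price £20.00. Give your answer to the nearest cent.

£2.59

Risk-neutral probability p = (1 + 0.1 − 0.6)/(1.4 − 0.6) = 0.5000/0.8000 = 0.6250
Terminal stock prices: S_uuu = 54.88, S_uud = 23.52, S_udd = 10.08, S_ddd = 4.32
Terminal payoffs (K − S): max(-34.88, 0) = 0, max(-3.52, 0) = 0, max(9.92, 0) = 9.92, max(15.68, 0) = 15.68
Node uu (S = 39.2): V_uu = 1/1.1·[0.6250·0.0000 + 0.3750·0.0000] = 0.0000
Node ud (S = 16.8): V_ud = 1/1.1·[0.6250·0.0000 + 0.3750·9.9200] = 3.3818
Node dd (S = 7.2): V_dd = 1/1.1·[0.6250·9.9200 + 0.3750·15.6800] = 10.9818
Node u (S = 28): V_u = 1/1.1·[0.6250·0.0000 + 0.3750·3.3818] = 1.1529
Node d (S = 12): V_d = 1/1.1·[0.6250·3.3818 + 0.3750·10.9818] = 5.6653
Node 0 (S = 20): V_0 = 1/1.1·[0.6250·1.1529 + 0.3750·5.6653] = 2.5864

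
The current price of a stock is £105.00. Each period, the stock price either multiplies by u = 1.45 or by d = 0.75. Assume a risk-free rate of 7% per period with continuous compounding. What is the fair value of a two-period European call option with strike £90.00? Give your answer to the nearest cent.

£34.58

Risk-neutral probability p = (e^0.07 − 0.75)/(1.45 − 0.75) = 0.3225/0.7000 = 0.4607
Terminal stock prices: S_uu = 220.8, S_ud = 114.2, S_dd = 59.06
Terminal payoffs (S − K): max(130.8, 0) = 130.8, max(24.19, 0) = 24.19, max(-30.94, 0) = 0
Node u (S = 152.2): V_u = e^(−0.07)·[0.4607·130.7625 + 0.5393·24.1875] = 68.3346
Node d (S = 78.75): V_d = e^(−0.07)·[0.4607·24.1875 + 0.5393·0.0000] = 10.3904
Node 0 (S = 105): V_0 = e^(−0.07)·[0.4607·68.3346 + 0.5393·10.3904] = 34.5795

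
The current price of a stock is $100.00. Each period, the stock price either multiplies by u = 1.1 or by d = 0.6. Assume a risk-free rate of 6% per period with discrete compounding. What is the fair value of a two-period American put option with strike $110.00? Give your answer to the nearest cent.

Risk-neutral probability p = (1 + 0.06 − 0.6)/(1.1 − 0.6) = 0.4600/0.5000 = 0.9200
Terminal stock prices: S_uu = 121, S_ud = 66, S_dd = 36
Terminal payoffs (K − S): max(-11, 0) = 0, max(44, 0) = 44, max(74, 0) = 74
Node u (S = 110): continuation = 1/1.06·[0.9200·0.0000 + 0.0800·44.0000] = 3.3208; exercise value = 0.0000 ≤ continuation, so V_u = 3.3208
Node d (S = 60): continuation = 1/1.06·[0.9200·44.0000 + 0.0800·74.0000] = 43.7736; exercise value = 50.0000 > continuation, so V_d = 50.0000 (exercise)
Node 0 (S = 100): continuation = 1/1.06·[0.9200·3.3208 + 0.0800·50.0000] = 6.6557; exercise value = 10.0000 > continuation, so V_0 = 10.0000 (exercise)

$10.00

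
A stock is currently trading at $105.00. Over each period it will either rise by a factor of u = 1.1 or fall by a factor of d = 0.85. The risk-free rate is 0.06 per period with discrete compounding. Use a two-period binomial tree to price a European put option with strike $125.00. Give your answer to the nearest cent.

Risk-neutral probability p = (1 + 0.06 − 0.85)/(1.1 − 0.85) = 0.2100/0.2500 = 0.8400
Terminal stock prices: S_uu = 127.1, S_ud = 98.18, S_dd = 75.86
Terminal payoffs (K − S): max(-2.05, 0) = 0, max(26.82, 0) = 26.82, max(49.14, 0) = 49.14
Node u (S = 115.5): V_u = 1/1.06·[0.8400·0.0000 + 0.1600·26.8250] = 4.0491
Node d (S = 89.25): V_d = 1/1.06·[0.8400·26.8250 + 0.1600·49.1375] = 28.6745
Node 0 (S = 105): V_0 = 1/1.06·[0.8400·4.0491 + 0.1600·28.6745] = 7.5369

$7.54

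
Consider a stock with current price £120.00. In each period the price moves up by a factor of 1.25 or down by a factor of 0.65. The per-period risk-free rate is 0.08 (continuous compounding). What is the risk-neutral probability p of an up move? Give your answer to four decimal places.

Risk-neutral probability p = (e^0.08 − 0.65)/(1.25 − 0.65) = 0.4333/0.6000 = 0.7221

p = 0.7221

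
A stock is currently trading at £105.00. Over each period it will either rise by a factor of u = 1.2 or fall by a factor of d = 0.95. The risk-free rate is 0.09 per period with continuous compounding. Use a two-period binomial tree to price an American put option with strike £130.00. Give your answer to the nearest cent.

Risk-neutral probability p = (e^0.09 − 0.95)/(1.2 − 0.95) = 0.1442/0.2500 = 0.5767
Terminal stock prices: S_uu = 151.2, S_ud = 119.7, S_dd = 94.76
Terminal payoffs (K − S): max(-21.2, 0) = 0, max(10.3, 0) = 10.3, max(35.24, 0) = 35.24
Node u (S = 126): continuation = e^(−0.09)·[0.5767·0.0000 + 0.4233·10.3000] = 3.9848; exercise value = 4.0000 > continuation, so V_u = 4.0000 (exercise)
Node d (S = 99.75): continuation = e^(−0.09)·[0.5767·10.3000 + 0.4233·35.2375] = 19.0611; exercise value = 30.2500 > continuation, so V_d = 30.2500 (exercise)
Node 0 (S = 105): continuation = e^(−0.09)·[0.5767·4.0000 + 0.4233·30.2500] = 13.8111; exercise value = 25.0000 > continuation, so V_0 = 25.0000 (exercise)

£25.00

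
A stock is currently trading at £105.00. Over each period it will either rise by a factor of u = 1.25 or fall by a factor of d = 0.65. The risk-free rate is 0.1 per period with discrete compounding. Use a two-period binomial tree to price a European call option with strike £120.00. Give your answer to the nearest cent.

£20.48

Risk-neutral probability p = (1 + 0.1 − 0.65)/(1.25 − 0.65) = 0.4500/0.6000 = 0.7500
Terminal stock prices: S_uu = 164.1, S_ud = 85.31, S_dd = 44.36
Terminal payoffs (S − K): max(44.06, 0) = 44.06, max(-34.69, 0) = 0, max(-75.64, 0) = 0
Node u (S = 131.2): V_u = 1/1.1·[0.7500·44.0625 + 0.2500·0.0000] = 30.0426
Node d (S = 68.25): V_d = 1/1.1·[0.7500·0.0000 + 0.2500·0.0000] = 0.0000
Node 0 (S = 105): V_0 = 1/1.1·[0.7500·30.0426 + 0.2500·0.0000] = 20.4836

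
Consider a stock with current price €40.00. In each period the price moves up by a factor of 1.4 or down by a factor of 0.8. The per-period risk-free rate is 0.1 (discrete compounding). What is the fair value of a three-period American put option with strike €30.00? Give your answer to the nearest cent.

€0.91

Risk-neutral probability p = (1 + 0.1 − 0.8)/(1.4 − 0.8) = 0.3000/0.6000 = 0.5000
Terminal stock prices: S_uuu = 109.8, S_uud = 62.72, S_udd = 35.84, S_ddd = 20.48
Terminal payoffs (K − S): max(-79.76, 0) = 0, max(-32.72, 0) = 0, max(-5.84, 0) = 0, max(9.52, 0) = 9.52
Node uu (S = 78.4): continuation = 1/1.1·[0.5000·0.0000 + 0.5000·0.0000] = 0.0000; exercise value = 0.0000 ≤ continuation, so V_uu = 0.0000
Node ud (S = 44.8): continuation = 1/1.1·[0.5000·0.0000 + 0.5000·0.0000] = 0.0000; exercise value = 0.0000 ≤ continuation, so V_ud = 0.0000
Node dd (S = 25.6): continuation = 1/1.1·[0.5000·0.0000 + 0.5000·9.5200] = 4.3273; exercise value = 4.4000 > continuation, so V_dd = 4.4000 (exercise)
Node u (S = 56): continuation = 1/1.1·[0.5000·0.0000 + 0.5000·0.0000] = 0.0000; exercise value = 0.0000 ≤ continuation, so V_u = 0.0000
Node d (S = 32): continuation = 1/1.1·[0.5000·0.0000 + 0.5000·4.4000] = 2.0000; exercise value = 0.0000 ≤ continuation, so V_d = 2.0000
Node 0 (S = 40): continuation = 1/1.1·[0.5000·0.0000 + 0.5000·2.0000] = 0.9091; exercise value = 0.0000 ≤ continuation, so V_0 = 0.9091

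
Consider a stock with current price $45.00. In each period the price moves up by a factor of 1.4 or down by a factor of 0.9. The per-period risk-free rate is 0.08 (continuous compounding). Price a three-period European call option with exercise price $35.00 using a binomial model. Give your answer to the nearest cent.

$17.91

Risk-neutral probability p = (e^0.08 − 0.9)/(1.4 − 0.9) = 0.1833/0.5000 = 0.3666
Terminal stock prices: S_uuu = 123.5, S_uud = 79.38, S_udd = 51.03, S_ddd = 32.81
Terminal payoffs (S − K): max(88.48, 0) = 88.48, max(44.38, 0) = 44.38, max(16.03, 0) = 16.03, max(-2.195, 0) = 0
Node uu (S = 88.2): V_uu = e^(−0.08)·[0.3666·88.4800 + 0.6334·44.3800] = 55.8909
Node ud (S = 56.7): V_ud = e^(−0.08)·[0.3666·44.3800 + 0.6334·16.0300] = 24.3909
Node dd (S = 36.45): V_dd = e^(−0.08)·[0.3666·16.0300 + 0.6334·0.0000] = 5.4244
Node u (S = 63): V_u = e^(−0.08)·[0.3666·55.8909 + 0.6334·24.3909] = 33.1750
Node d (S = 40.5): V_d = e^(−0.08)·[0.3666·24.3909 + 0.6334·5.4244] = 11.4254
Node 0 (S = 45): V_0 = e^(−0.08)·[0.3666·33.1750 + 0.6334·11.4254] = 17.9068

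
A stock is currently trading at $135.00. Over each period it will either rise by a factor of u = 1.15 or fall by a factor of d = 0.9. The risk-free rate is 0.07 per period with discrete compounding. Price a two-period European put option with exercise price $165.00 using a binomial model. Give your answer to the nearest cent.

Risk-neutral probability p = (1 + 0.07 − 0.9)/(1.15 − 0.9) = 0.1700/0.2500 = 0.6800
Terminal stock prices: S_uu = 178.5, S_ud = 139.7, S_dd = 109.4
Terminal payoffs (K − S): max(-13.54, 0) = 0, max(25.28, 0) = 25.28, max(55.65, 0) = 55.65
Node u (S = 155.2): V_u = 1/1.07·[0.6800·0.0000 + 0.3200·25.2750] = 7.5589
Node d (S = 121.5): V_d = 1/1.07·[0.6800·25.2750 + 0.3200·55.6500] = 32.7056
Node 0 (S = 135): V_0 = 1/1.07·[0.6800·7.5589 + 0.3200·32.7056] = 14.5849

$14.58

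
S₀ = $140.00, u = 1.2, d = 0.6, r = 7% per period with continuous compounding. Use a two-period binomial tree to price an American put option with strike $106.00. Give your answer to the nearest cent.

Risk-neutral probability p = (e^0.07 − 0.6)/(1.2 − 0.6) = 0.4725/0.6000 = 0.7875
Terminal stock prices: S_uu = 201.6, S_ud = 100.8, S_dd = 50.4
Terminal payoffs (K − S): max(-95.6, 0) = 0, max(5.2, 0) = 5.2, max(55.6, 0) = 55.6
Node u (S = 168): continuation = e^(−0.07)·[0.7875·0.0000 + 0.2125·5.2000] = 1.0302; exercise value = 0.0000 ≤ continuation, so V_u = 1.0302
Node d (S = 84): continuation = e^(−0.07)·[0.7875·5.2000 + 0.2125·55.6000] = 14.8337; exercise value = 22.0000 > continuation, so V_d = 22.0000 (exercise)
Node 0 (S = 140): continuation = e^(−0.07)·[0.7875·1.0302 + 0.2125·22.0000] = 5.1151; exercise value = 0.0000 ≤ continuation, so V_0 = 5.1151

$5.12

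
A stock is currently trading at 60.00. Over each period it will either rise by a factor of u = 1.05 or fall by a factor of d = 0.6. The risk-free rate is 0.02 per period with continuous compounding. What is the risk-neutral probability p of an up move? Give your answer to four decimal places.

Risk-neutral probability p = (e^0.02 − 0.6)/(1.05 − 0.6) = 0.4202/0.4500 = 0.9338

p = 0.9338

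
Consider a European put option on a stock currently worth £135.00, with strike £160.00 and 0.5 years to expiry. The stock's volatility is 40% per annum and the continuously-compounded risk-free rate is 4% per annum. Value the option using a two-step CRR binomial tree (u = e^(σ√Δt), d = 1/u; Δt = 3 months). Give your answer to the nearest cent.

£30.99

CRR parameters: u = e^(σ√Δt) = e^(0.4·√0.25) = 1.2214, d = 1/u = 0.8187
Per-period rate: rΔt = 0.04·0.25 = 0.01, so R = e^0.01 = 1.0101
Risk-neutral probability p = (e^0.01 − 0.8187)/(1.2214 − 0.8187) = 0.1913/0.4027 = 0.4751
Terminal stock prices: S_uu = 201.4, S_ud = 135, S_dd = 90.49
Terminal payoffs (K − S): max(-41.4, 0) = 0, max(25, 0) = 25, max(69.51, 0) = 69.51
Node u (S = 164.9): V_u = e^(−0.01)·[0.4751·0.0000 + 0.5249·25.0000] = 12.9913
Node d (S = 110.5): V_d = e^(−0.01)·[0.4751·25.0000 + 0.5249·69.5068] = 47.8793
Node 0 (S = 135): V_0 = e^(−0.01)·[0.4751·12.9913 + 0.5249·47.8793] = 30.9917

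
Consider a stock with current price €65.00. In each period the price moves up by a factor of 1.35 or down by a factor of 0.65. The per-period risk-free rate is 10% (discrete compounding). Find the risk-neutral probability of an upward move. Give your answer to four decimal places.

Risk-neutral probability p = (1 + 0.1 − 0.65)/(1.35 − 0.65) = 0.4500/0.7000 = 0.6429

p = 0.6429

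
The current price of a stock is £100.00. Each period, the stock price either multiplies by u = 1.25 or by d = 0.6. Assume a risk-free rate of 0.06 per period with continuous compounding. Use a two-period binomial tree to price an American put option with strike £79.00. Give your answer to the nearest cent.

£5.91

Risk-neutral probability p = (e^0.06 − 0.6)/(1.25 − 0.6) = 0.4618/0.6500 = 0.7105
Terminal stock prices: S_uu = 156.2, S_ud = 75, S_dd = 36
Terminal payoffs (K − S): max(-77.25, 0) = 0, max(4, 0) = 4, max(43, 0) = 43
Node u (S = 125): continuation = e^(−0.06)·[0.7105·0.0000 + 0.2895·4.0000] = 1.0905; exercise value = 0.0000 ≤ continuation, so V_u = 1.0905
Node d (S = 60): continuation = e^(−0.06)·[0.7105·4.0000 + 0.2895·43.0000] = 14.3994; exercise value = 19.0000 > continuation, so V_d = 19.0000 (exercise)
Node 0 (S = 100): continuation = e^(−0.06)·[0.7105·1.0905 + 0.2895·19.0000] = 5.9096; exercise value = 0.0000 ≤ continuation, so V_0 = 5.9096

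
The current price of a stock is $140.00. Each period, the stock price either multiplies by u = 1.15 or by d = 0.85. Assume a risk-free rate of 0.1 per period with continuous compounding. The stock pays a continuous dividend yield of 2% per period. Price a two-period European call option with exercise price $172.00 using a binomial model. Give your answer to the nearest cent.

$6.51

Per-period risk-free factor R = e^0.1 = 1.1052; dividend-adjusted growth = e^(0.1−0.02) = 1.0833.
Risk-neutral probability p = (1.0833 − 0.85)/(1.15 − 0.85) = 0.2333/0.3000 = 0.7776
Terminal stock prices: S_uu = 185.1, S_ud = 136.8, S_dd = 101.1
Terminal payoffs (S − K): max(13.15, 0) = 13.15, max(-35.15, 0) = 0, max(-70.85, 0) = 0
Node u (S = 161): V_u = e^(−0.1)·[0.7776·13.1500 + 0.2224·0.0000] = 9.2526
Node d (S = 119): V_d = e^(−0.1)·[0.7776·0.0000 + 0.2224·0.0000] = 0.0000
Node 0 (S = 140): V_0 = e^(−0.1)·[0.7776·9.2526 + 0.2224·0.0000] = 6.5104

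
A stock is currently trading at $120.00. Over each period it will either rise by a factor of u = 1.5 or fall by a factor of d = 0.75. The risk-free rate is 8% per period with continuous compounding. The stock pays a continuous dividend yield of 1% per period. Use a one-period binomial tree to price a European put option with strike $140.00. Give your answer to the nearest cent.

Per-period risk-free factor R = e^0.08 = 1.0833; dividend-adjusted growth = e^(0.08−0.01) = 1.0725.
Risk-neutral probability p = (1.0725 − 0.75)/(1.5 − 0.75) = 0.3225/0.7500 = 0.4300
Terminal stock prices: S_u = 180, S_d = 90
Terminal payoffs (K − S): max(-40, 0) = 0, max(50, 0) = 50
Node 0 (S = 120): V_0 = e^(−0.08)·[0.4300·0.0000 + 0.5700·50.0000] = 26.3083

$26.31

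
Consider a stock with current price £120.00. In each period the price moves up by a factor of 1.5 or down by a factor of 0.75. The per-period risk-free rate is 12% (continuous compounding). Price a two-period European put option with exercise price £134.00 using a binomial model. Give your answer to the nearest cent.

Risk-neutral probability p = (e^0.12 − 0.75)/(1.5 − 0.75) = 0.3775/0.7500 = 0.5033
Terminal stock prices: S_uu = 270, S_ud = 135, S_dd = 67.5
Terminal payoffs (K − S): max(-136, 0) = 0, max(-1, 0) = 0, max(66.5, 0) = 66.5
Node u (S = 180): V_u = e^(−0.12)·[0.5033·0.0000 + 0.4967·0.0000] = 0.0000
Node d (S = 90): V_d = e^(−0.12)·[0.5033·0.0000 + 0.4967·66.5000] = 29.2938
Node 0 (S = 120): V_0 = e^(−0.12)·[0.5033·0.0000 + 0.4967·29.2938] = 12.9041

£12.90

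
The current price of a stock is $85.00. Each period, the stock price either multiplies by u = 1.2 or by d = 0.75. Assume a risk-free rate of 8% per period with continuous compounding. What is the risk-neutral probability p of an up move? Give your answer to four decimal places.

p = 0.7406

Risk-neutral probability p = (e^0.08 − 0.75)/(1.2 − 0.75) = 0.3333/0.4500 = 0.7406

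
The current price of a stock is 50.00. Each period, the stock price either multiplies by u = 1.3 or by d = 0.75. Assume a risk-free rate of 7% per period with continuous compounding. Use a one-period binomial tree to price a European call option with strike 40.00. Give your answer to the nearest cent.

13.67

Risk-neutral probability p = (e^0.07 − 0.75)/(1.3 − 0.75) = 0.3225/0.5500 = 0.5864
Terminal stock prices: S_u = 65, S_d = 37.5
Terminal payoffs (S − K): max(25, 0) = 25, max(-2.5, 0) = 0
Node 0 (S = 50): V_0 = e^(−0.07)·[0.5864·25.0000 + 0.4136·0.0000] = 13.6684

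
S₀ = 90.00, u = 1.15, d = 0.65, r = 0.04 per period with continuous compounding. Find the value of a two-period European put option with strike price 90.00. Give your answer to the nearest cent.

9.45

Risk-neutral probability p = (e^0.04 − 0.65)/(1.15 − 0.65) = 0.3908/0.5000 = 0.7816
Terminal stock prices: S_uu = 119, S_ud = 67.27, S_dd = 38.03
Terminal payoffs (K − S): max(-29.02, 0) = 0, max(22.73, 0) = 22.73, max(51.97, 0) = 51.97
Node u (S = 103.5): V_u = e^(−0.04)·[0.7816·0.0000 + 0.2184·22.7250] = 4.7681
Node d (S = 58.5): V_d = e^(−0.04)·[0.7816·22.7250 + 0.2184·51.9750] = 27.9710
Node 0 (S = 90): V_0 = e^(−0.04)·[0.7816·4.7681 + 0.2184·27.9710] = 9.4495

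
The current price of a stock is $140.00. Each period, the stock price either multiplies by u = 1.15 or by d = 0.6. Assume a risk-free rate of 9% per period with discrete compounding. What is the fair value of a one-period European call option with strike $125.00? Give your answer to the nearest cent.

Risk-neutral probability p = (1 + 0.09 − 0.6)/(1.15 − 0.6) = 0.4900/0.5500 = 0.8909
Terminal stock prices: S_u = 161, S_d = 84
Terminal payoffs (S − K): max(36, 0) = 36, max(-41, 0) = 0
Node 0 (S = 140): V_0 = 1/1.09·[0.8909·36.0000 + 0.1091·0.0000] = 29.4245

$29.42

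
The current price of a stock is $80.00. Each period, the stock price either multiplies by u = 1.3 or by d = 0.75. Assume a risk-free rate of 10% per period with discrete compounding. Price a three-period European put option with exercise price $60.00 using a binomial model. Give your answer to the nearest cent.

$1.23

Risk-neutral probability p = (1 + 0.1 − 0.75)/(1.3 − 0.75) = 0.3500/0.5500 = 0.6364
Terminal stock prices: S_uuu = 175.8, S_uud = 101.4, S_udd = 58.5, S_ddd = 33.75
Terminal payoffs (K − S): max(-115.8, 0) = 0, max(-41.4, 0) = 0, max(1.5, 0) = 1.5, max(26.25, 0) = 26.25
Node uu (S = 135.2): V_uu = 1/1.1·[0.6364·0.0000 + 0.3636·0.0000] = 0.0000
Node ud (S = 78): V_ud = 1/1.1·[0.6364·0.0000 + 0.3636·1.5000] = 0.4959
Node dd (S = 45): V_dd = 1/1.1·[0.6364·1.5000 + 0.3636·26.2500] = 9.5455
Node u (S = 104): V_u = 1/1.1·[0.6364·0.0000 + 0.3636·0.4959] = 0.1639
Node d (S = 60): V_d = 1/1.1·[0.6364·0.4959 + 0.3636·9.5455] = 3.4424
Node 0 (S = 80): V_0 = 1/1.1·[0.6364·0.1639 + 0.3636·3.4424] = 1.2328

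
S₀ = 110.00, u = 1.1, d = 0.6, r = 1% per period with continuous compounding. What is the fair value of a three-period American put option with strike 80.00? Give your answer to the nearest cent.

Risk-neutral probability p = (e^0.01 − 0.6)/(1.1 − 0.6) = 0.4101/0.5000 = 0.8201
Terminal stock prices: S_uuu = 146.4, S_uud = 79.86, S_udd = 43.56, S_ddd = 23.76
Terminal payoffs (K − S): max(-66.41, 0) = 0, max(0.14, 0) = 0.14, max(36.44, 0) = 36.44, max(56.24, 0) = 56.24
Node uu (S = 133.1): continuation = e^(−0.01)·[0.8201·0.0000 + 0.1799·0.1400] = 0.0249; exercise value = 0.0000 ≤ continuation, so V_uu = 0.0249
Node ud (S = 72.6): continuation = e^(−0.01)·[0.8201·0.1400 + 0.1799·36.4400] = 6.6040; exercise value = 7.4000 > continuation, so V_ud = 7.4000 (exercise)
Node dd (S = 39.6): continuation = e^(−0.01)·[0.8201·36.4400 + 0.1799·56.2400] = 39.6040; exercise value = 40.4000 > continuation, so V_dd = 40.4000 (exercise)
Node u (S = 121): continuation = e^(−0.01)·[0.8201·0.0249 + 0.1799·7.4000] = 1.3383; exercise value = 0.0000 ≤ continuation, so V_u = 1.3383
Node d (S = 66): continuation = e^(−0.01)·[0.8201·7.4000 + 0.1799·40.4000] = 13.2040; exercise value = 14.0000 > continuation, so V_d = 14.0000 (exercise)
Node 0 (S = 110): continuation = e^(−0.01)·[0.8201·1.3383 + 0.1799·14.0000] = 3.5801; exercise value = 0.0000 ≤ continuation, so V_0 = 3.5801

3.58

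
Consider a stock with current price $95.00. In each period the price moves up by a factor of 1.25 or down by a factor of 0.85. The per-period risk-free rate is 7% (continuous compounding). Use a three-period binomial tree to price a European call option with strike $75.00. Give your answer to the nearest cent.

$35.39

Risk-neutral probability p = (e^0.07 − 0.85)/(1.25 − 0.85) = 0.2225/0.4000 = 0.5563
Terminal stock prices: S_uuu = 185.5, S_uud = 126.2, S_udd = 85.8, S_ddd = 58.34
Terminal payoffs (S − K): max(110.5, 0) = 110.5, max(51.17, 0) = 51.17, max(10.8, 0) = 10.8, max(-16.66, 0) = 0
Node uu (S = 148.4): V_uu = e^(−0.07)·[0.5563·110.5469 + 0.4437·51.1719] = 78.5080
Node ud (S = 100.9): V_ud = e^(−0.07)·[0.5563·51.1719 + 0.4437·10.7969] = 31.0080
Node dd (S = 68.64): V_dd = e^(−0.07)·[0.5563·10.7969 + 0.4437·0.0000] = 5.5999
Node u (S = 118.8): V_u = e^(−0.07)·[0.5563·78.5080 + 0.4437·31.0080] = 53.5481
Node d (S = 80.75): V_d = e^(−0.07)·[0.5563·31.0080 + 0.4437·5.5999] = 18.3996
Node 0 (S = 95): V_0 = e^(−0.07)·[0.5563·53.5481 + 0.4437·18.3996] = 35.3859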